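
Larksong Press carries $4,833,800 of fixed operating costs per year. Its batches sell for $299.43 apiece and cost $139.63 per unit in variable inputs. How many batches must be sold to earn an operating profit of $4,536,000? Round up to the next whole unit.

58,635 batches

Each unit contributes $299.43 − $139.63 = $159.80.
Need Q such that Q × $159.80 − $4,833,800 = $4,536,000, i.e. Q = $9,369,800 / $159.80 = 58,634.54 → 58,635.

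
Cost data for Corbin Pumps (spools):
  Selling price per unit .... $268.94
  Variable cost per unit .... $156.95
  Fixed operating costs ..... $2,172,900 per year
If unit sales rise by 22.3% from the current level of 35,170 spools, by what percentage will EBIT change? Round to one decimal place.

Total contribution margin = 35,170 × $111.99 = $3,938,688.30.
EBIT = $3,938,688.30 − $2,172,900 = $1,765,788.30.
So DOL = total CM / EBIT = $3,938,688.30 / $1,765,788.30 = 2.2306.
So EBIT moves 2.2306 × (+22.3%) = +49.7%.

+49.7%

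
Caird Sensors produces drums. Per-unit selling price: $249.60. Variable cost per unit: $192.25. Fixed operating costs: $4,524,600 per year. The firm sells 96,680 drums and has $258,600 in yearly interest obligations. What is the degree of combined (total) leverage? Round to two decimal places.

7.28

Total contribution margin = 96,680 × $57.35 = $5,544,598.00.
EBIT = $5,544,598.00 − $4,524,600 = $1,019,998.00. Interest = $258,600.00, so EBIT − I = $761,398.00.
Degree of total leverage = total CM / (EBIT − interest) = $5,544,598.00 / $761,398.00 = 7.2821.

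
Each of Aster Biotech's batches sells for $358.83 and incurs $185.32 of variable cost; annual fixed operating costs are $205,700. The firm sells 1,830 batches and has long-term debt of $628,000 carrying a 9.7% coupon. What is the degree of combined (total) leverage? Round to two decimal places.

Total contribution margin = 1,830 × $173.51 = $317,523.30.
Subtracting fixed costs: EBIT = $317,523.30 − $205,700 = $111,823.30. Interest = $60,916.00, so EBIT − I = $50,907.30.
Degree of total leverage = total CM / (EBIT − interest) = $317,523.30 / $50,907.30 = 6.2373.

6.24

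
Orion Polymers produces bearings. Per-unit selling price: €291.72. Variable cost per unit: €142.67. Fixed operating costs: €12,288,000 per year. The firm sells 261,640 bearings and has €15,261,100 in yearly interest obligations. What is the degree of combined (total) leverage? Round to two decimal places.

Total contribution margin = 261,640 × €149.05 = €38,997,442.00.
Operating income = contribution − fixed costs = €38,997,442.00 − €12,288,000 = €26,709,442.00. Interest = €15,261,100.00, so EBIT − I = €11,448,342.00.
DCL = contribution ÷ (EBIT − I) = €38,997,442.00 ÷ €11,448,342.00 = 3.4064.

3.41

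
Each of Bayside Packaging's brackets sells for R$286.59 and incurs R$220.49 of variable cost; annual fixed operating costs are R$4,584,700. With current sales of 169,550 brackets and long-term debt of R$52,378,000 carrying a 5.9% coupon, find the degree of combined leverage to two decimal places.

Total contribution margin = 169,550 × R$66.10 = R$11,207,255.00.
Operating income = contribution − fixed costs = R$11,207,255.00 − R$4,584,700 = R$6,622,555.00. Interest = R$3,090,302.00, so EBIT − I = R$3,532,253.00.
DCL = contribution ÷ (EBIT − I) = R$11,207,255.00 ÷ R$3,532,253.00 = 3.1728.

3.17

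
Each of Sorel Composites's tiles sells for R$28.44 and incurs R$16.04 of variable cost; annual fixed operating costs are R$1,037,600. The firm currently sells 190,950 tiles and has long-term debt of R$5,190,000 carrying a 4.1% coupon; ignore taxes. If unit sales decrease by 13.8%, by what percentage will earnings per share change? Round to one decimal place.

-29.2%

Contribution at this volume is 190,950 × R$12.40 = R$2,367,780.00.
Operating income = contribution − fixed costs = R$2,367,780.00 − R$1,037,600 = R$1,330,180.00.
Interest = R$212,790.00, so EBIT − I = R$1,117,390.00.
Degree of combined leverage = contribution ÷ (EBIT − I) = R$2,367,780.00 ÷ R$1,117,390.00 = 2.1190.
%ΔEPS = DCL × %ΔSales = 2.1190 × -13.8% = -29.2%.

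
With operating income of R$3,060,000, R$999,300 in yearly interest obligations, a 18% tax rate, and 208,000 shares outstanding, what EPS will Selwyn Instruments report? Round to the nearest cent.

R$8.12

Pre-tax income = R$3,060,000 − R$999,300.00 = R$2,060,700.00.
Net income = R$2,060,700.00 × (1 − 0.18) = R$1,689,774.00.
EPS = R$1,689,774.00 ÷ 208,000 = R$8.12.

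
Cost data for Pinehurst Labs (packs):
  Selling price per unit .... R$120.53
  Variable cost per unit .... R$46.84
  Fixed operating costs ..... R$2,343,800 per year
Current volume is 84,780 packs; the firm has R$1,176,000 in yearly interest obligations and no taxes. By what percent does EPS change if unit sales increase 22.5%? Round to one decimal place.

Total contribution margin = 84,780 × R$73.69 = R$6,247,438.20.
Operating income = contribution − fixed costs = R$6,247,438.20 − R$2,343,800 = R$3,903,638.20.
Interest = R$1,176,000.00, so EBIT − I = R$2,727,638.20.
DCL = total CM / (EBIT − I) = R$6,247,438.20 / R$2,727,638.20 = 2.2904.
%ΔEPS = DCL × %ΔSales = 2.2904 × +22.5% = +51.5%.

+51.5%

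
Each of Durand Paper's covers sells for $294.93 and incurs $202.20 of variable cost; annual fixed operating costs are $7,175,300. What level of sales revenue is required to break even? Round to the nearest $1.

$22,821,215

Contribution margin per unit = $294.93 − $202.20 = $92.73, a CM ratio of $92.73 ÷ $294.93 = 0.3144.
Break-even revenue = fixed costs × price ÷ CM = $7,175,300 × $294.93 ÷ $92.73 = $22,821,215.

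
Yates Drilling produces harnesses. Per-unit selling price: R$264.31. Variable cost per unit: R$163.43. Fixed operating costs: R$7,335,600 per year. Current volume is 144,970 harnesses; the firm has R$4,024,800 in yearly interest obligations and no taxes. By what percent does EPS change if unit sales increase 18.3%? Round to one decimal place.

Total contribution margin = 144,970 × R$100.88 = R$14,624,573.60.
EBIT = R$14,624,573.60 − R$7,335,600 = R$7,288,973.60.
After interest of R$4,024,800.00, pre-tax earnings = R$3,264,173.60.
Degree of combined leverage = contribution ÷ (EBIT − I) = R$14,624,573.60 ÷ R$3,264,173.60 = 4.4803.
EPS therefore changes by 4.4803 × (+18.3%) = +82.0%.

+82.0%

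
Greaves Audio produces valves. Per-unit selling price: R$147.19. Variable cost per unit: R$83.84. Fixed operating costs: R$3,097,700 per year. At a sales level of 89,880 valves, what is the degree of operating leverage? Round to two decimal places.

Total contribution margin = 89,880 × R$63.35 = R$5,693,898.00.
Operating income = contribution − fixed costs = R$5,693,898.00 − R$3,097,700 = R$2,596,198.00.
Degree of operating leverage = R$5,693,898.00 / R$2,596,198.00 = 2.1932.

2.19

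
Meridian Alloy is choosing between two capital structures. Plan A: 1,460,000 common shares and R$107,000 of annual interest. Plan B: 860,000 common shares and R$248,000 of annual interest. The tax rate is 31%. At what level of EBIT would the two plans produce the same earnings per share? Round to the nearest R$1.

R$450,100

At indifference, (EBIT − 107,000)(1 − t)/1,460,000 = (EBIT − 248,000)(1 − t)/860,000.
Cancelling (1 − t) and cross-multiplying: 860,000·(EBIT − 107,000) = 1,460,000·(EBIT − 248,000).
Solving, EBIT = (248,000·1,460,000 − 107,000·860,000) / (1,460,000 − 860,000) = 270,060,000,000 / 600,000 = 450,100.00.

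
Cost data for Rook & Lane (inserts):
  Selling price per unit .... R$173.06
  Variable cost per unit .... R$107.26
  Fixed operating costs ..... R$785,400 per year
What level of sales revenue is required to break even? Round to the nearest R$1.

R$2,065,674

CM per unit = R$173.06 − R$107.26 = R$65.80; CM ratio = R$65.80 / R$173.06 = 0.3802.
Break-even sales = FC ÷ CM ratio = R$785,400 × R$173.06 / R$65.80 = R$2,065,674.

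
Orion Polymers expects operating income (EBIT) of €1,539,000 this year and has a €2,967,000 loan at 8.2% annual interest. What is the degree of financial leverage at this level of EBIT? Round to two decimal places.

1.19

Interest = €243,294.00.
Degree of financial leverage = EBIT / (EBIT − interest) = €1,539,000 / €1,295,706.00 = 1.1878.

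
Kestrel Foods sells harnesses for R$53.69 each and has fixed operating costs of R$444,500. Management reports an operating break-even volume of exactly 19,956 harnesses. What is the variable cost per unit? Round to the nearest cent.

Contribution per unit must be FC / Q = R$444,500 / 19,956 = R$22.2740.
Variable cost per unit = R$53.69 − R$22.2740 = R$31.42.

R$31.42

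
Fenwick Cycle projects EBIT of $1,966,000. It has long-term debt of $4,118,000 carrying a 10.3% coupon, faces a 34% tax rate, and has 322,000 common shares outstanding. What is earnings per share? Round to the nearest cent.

$3.16

Pre-tax income = $1,966,000 − $424,154.00 = $1,541,846.00.
Net income = $1,541,846.00 × (1 − 0.34) = $1,017,618.36.
Per share: $1,017,618.36 / 322,000 shares = $3.16.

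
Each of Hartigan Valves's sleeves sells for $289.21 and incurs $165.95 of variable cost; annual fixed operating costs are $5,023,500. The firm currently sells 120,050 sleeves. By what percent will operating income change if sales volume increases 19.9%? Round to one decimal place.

Contribution at this volume is 120,050 × $123.26 = $14,797,363.00.
Subtracting fixed costs: EBIT = $14,797,363.00 − $5,023,500 = $9,773,863.00.
So DOL = total CM / EBIT = $14,797,363.00 / $9,773,863.00 = 1.5140.
So EBIT moves 1.5140 × (+19.9%) = +30.1%.

+30.1%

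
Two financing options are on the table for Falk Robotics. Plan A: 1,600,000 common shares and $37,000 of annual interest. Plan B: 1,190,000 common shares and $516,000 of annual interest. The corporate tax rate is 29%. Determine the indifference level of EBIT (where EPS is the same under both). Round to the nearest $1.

$1,906,268

At indifference, (EBIT − 37,000)(1 − t)/1,600,000 = (EBIT − 516,000)(1 − t)/1,190,000.
Cancelling (1 − t) and cross-multiplying: 1,190,000·(EBIT − 37,000) = 1,600,000·(EBIT − 516,000).
Solving, EBIT = (516,000·1,600,000 − 37,000·1,190,000) / (1,600,000 − 1,190,000) = 781,570,000,000 / 410,000 = 1,906,268.29.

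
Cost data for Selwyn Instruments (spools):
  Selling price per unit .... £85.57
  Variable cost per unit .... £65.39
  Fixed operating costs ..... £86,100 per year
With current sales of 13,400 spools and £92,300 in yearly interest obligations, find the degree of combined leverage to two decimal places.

Contribution at this volume is 13,400 × £20.18 = £270,412.00.
EBIT = £270,412.00 − £86,100 = £184,312.00. Interest = £92,300.00.
DOL = £270,412.00 ÷ £184,312.00 = 1.4671; DFL = £184,312.00 ÷ £92,012.00 = 2.0031.
DCL = DOL × DFL = 1.4671 × 2.0031 = 2.9387.

2.94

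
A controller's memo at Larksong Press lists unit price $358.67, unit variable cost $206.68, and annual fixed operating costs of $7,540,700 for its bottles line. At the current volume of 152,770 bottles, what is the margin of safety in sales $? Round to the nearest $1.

$36,999,274

Contribution margin per unit = $358.67 − $206.68 = $151.99. Break-even units = $7,540,700 ÷ $151.99 = 49,613.13; break-even revenue = 49,613.13 × $358.67 = $17,794,742.21.
Current sales = 152,770 × $358.67 = $54,794,015.90.
Margin of safety = $54,794,015.90 − $17,794,742.21 = $36,999,274.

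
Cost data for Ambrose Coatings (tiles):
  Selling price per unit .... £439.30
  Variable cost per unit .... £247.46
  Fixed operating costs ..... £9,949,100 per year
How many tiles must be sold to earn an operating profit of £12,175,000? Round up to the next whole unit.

115,326 tiles

Each unit contributes £439.30 − £247.46 = £191.84.
Required volume = (fixed costs + target profit) ÷ CM = (£9,949,100 + £12,175,000) ÷ £191.84 = 115,325.79, so 115,326 tiles.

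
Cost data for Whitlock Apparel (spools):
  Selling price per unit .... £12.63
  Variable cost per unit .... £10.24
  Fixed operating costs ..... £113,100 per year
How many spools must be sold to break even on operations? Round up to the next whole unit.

47,323 spools

Contribution margin per unit = £12.63 − £10.24 = £2.39.
Units to break even: £113,100 ÷ £2.39 = 47,322.18, rounded up to 47,323.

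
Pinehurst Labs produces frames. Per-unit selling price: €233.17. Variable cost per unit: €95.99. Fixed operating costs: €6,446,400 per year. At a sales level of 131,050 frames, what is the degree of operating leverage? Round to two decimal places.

Total contribution margin = 131,050 × €137.18 = €17,977,439.00.
Operating income = contribution − fixed costs = €17,977,439.00 − €6,446,400 = €11,531,039.00.
Degree of operating leverage = €17,977,439.00 / €11,531,039.00 = 1.5590.

1.56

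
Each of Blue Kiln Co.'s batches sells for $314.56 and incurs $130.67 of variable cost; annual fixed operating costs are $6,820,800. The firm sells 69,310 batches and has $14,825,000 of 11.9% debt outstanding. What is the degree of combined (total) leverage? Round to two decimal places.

Total contribution margin = 69,310 × $183.89 = $12,745,415.90.
EBIT = $12,745,415.90 − $6,820,800 = $5,924,615.90. Interest = $1,764,175.00.
DOL = $12,745,415.90 ÷ $5,924,615.90 = 2.1513; DFL = $5,924,615.90 ÷ $4,160,440.90 = 1.4240.
DCL = DOL × DFL = 2.1513 × 1.4240 = 3.0635.

3.06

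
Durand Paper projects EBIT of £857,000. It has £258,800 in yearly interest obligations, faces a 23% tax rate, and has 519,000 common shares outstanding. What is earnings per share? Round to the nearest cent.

Pre-tax income = £857,000 − £258,800.00 = £598,200.00.
After tax at 23%: net income = £598,200.00 × 0.77 = £460,614.00.
Per share: £460,614.00 / 519,000 shares = £0.89.

£0.89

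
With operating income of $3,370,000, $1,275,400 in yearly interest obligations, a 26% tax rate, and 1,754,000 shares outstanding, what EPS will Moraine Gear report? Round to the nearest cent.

$0.88

Pre-tax income = $3,370,000 − $1,275,400.00 = $2,094,600.00.
Net income = $2,094,600.00 × (1 − 0.26) = $1,550,004.00.
Per share: $1,550,004.00 / 1,754,000 shares = $0.88.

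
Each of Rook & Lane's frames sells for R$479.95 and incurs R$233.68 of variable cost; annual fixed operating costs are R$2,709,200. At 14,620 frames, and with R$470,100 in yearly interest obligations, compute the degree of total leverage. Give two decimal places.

8.55

Contribution at this volume is 14,620 × R$246.27 = R$3,600,467.40.
Operating income = contribution − fixed costs = R$3,600,467.40 − R$2,709,200 = R$891,267.40. Interest = R$470,100.00.
DOL = R$3,600,467.40 ÷ R$891,267.40 = 4.0397; DFL = R$891,267.40 ÷ R$421,167.40 = 2.1162.
DCL = DOL × DFL = 4.0397 × 2.1162 = 8.5488.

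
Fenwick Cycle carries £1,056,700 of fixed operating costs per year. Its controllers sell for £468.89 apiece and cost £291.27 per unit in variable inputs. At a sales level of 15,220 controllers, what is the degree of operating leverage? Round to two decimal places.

At 15,220 units, contribution = 15,220 × £177.62 = £2,703,376.40.
Operating income = contribution − fixed costs = £2,703,376.40 − £1,056,700 = £1,646,676.40.
DOL = contribution ÷ EBIT = £2,703,376.40 ÷ £1,646,676.40 = 1.6417.

1.64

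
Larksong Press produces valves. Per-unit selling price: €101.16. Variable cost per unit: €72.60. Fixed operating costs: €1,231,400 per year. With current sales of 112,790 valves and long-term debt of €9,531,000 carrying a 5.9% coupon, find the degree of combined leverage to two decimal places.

At 112,790 units, contribution = 112,790 × €28.56 = €3,221,282.40.
EBIT = €3,221,282.40 − €1,231,400 = €1,989,882.40. Interest = €562,329.00, so EBIT − I = €1,427,553.40.
DCL = contribution ÷ (EBIT − I) = €3,221,282.40 ÷ €1,427,553.40 = 2.2565.

2.26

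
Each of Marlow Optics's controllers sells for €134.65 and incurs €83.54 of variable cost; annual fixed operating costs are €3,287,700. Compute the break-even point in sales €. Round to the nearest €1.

CM per unit = €134.65 − €83.54 = €51.11; CM ratio = €51.11 / €134.65 = 0.3796.
Break-even revenue = fixed costs × price ÷ CM = €3,287,700 × €134.65 ÷ €51.11 = €8,661,491.

€8,661,491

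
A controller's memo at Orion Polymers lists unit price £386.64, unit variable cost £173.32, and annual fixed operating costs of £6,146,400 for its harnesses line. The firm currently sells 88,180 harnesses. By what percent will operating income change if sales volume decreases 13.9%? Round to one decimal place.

-20.6%

Contribution at this volume is 88,180 × £213.32 = £18,810,557.60.
Operating income = contribution − fixed costs = £18,810,557.60 − £6,146,400 = £12,664,157.60.
Degree of operating leverage = £18,810,557.60 / £12,664,157.60 = 1.4853.
%ΔEBIT = DOL × %ΔSales = 1.4853 × -13.9% = -20.6%.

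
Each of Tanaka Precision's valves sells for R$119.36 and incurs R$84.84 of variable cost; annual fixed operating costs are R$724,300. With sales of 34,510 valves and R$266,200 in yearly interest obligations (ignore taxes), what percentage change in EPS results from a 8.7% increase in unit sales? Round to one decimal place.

Total contribution margin = 34,510 × R$34.52 = R$1,191,285.20.
Operating income = contribution − fixed costs = R$1,191,285.20 − R$724,300 = R$466,985.20.
After interest of R$266,200.00, pre-tax earnings = R$200,785.20.
DCL = total CM / (EBIT − I) = R$1,191,285.20 / R$200,785.20 = 5.9331.
%ΔEPS = DCL × %ΔSales = 5.9331 × +8.7% = +51.6%.

+51.6%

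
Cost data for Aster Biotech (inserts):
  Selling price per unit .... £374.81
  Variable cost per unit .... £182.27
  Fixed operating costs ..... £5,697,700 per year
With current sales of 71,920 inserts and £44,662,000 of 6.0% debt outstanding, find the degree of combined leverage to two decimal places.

Total contribution margin = 71,920 × £192.54 = £13,847,476.80.
Subtracting fixed costs: EBIT = £13,847,476.80 − £5,697,700 = £8,149,776.80. Interest = £2,679,720.00, so EBIT − I = £5,470,056.80.
Degree of total leverage = total CM / (EBIT − interest) = £13,847,476.80 / £5,470,056.80 = 2.5315.

2.53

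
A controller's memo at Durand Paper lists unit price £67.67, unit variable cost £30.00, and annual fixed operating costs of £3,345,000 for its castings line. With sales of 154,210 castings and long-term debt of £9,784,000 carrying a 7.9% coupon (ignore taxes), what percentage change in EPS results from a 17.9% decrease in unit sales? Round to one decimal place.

-61.5%

Contribution at this volume is 154,210 × £37.67 = £5,809,090.70.
Subtracting fixed costs: EBIT = £5,809,090.70 − £3,345,000 = £2,464,090.70.
Interest = £772,936.00, so EBIT − I = £1,691,154.70.
Degree of combined leverage = contribution ÷ (EBIT − I) = £5,809,090.70 ÷ £1,691,154.70 = 3.4350.
%ΔEPS = DCL × %ΔSales = 3.4350 × -17.9% = -61.5%.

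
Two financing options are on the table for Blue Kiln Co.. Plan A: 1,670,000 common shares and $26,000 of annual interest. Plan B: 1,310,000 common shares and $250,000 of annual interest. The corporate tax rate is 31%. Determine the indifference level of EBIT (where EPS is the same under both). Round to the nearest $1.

Set EPS_A = EPS_B: (EBIT − $26,000)(1 − 0.31) ÷ 1,670,000 = (EBIT − $250,000)(1 − 0.31) ÷ 1,310,000.
The (1 − t) factor cancels: (EBIT − 26,000) × 1,310,000 = (EBIT − 250,000) × 1,670,000.
EBIT × (1,670,000 − 1,310,000) = 250,000 × 1,670,000 − 26,000 × 1,310,000 = 383,440,000,000, so EBIT = 383,440,000,000 ÷ 360,000 = 1,065,111.11.

$1,065,111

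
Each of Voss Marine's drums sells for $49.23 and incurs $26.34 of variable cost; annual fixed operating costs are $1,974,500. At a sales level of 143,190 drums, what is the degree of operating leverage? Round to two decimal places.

Total contribution margin = 143,190 × $22.89 = $3,277,619.10.
Operating income = contribution − fixed costs = $3,277,619.10 − $1,974,500 = $1,303,119.10.
So DOL = total CM / EBIT = $3,277,619.10 / $1,303,119.10 = 2.5152.

2.52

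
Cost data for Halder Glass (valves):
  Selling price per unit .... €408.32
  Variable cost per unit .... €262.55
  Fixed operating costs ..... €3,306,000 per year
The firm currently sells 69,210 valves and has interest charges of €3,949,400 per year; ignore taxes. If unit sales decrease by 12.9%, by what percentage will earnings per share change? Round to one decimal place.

Total contribution margin = 69,210 × €145.77 = €10,088,741.70.
EBIT = €10,088,741.70 − €3,306,000 = €6,782,741.70.
After interest of €3,949,400.00, pre-tax earnings = €2,833,341.70.
Degree of combined leverage = contribution ÷ (EBIT − I) = €10,088,741.70 ÷ €2,833,341.70 = 3.5607.
%ΔEPS = DCL × %ΔSales = 3.5607 × -12.9% = -45.9%.

-45.9%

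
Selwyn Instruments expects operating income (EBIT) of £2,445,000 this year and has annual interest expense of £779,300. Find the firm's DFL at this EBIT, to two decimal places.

1.47

Annual interest charges come to £779,300.00.
Degree of financial leverage = EBIT / (EBIT − interest) = £2,445,000 / £1,665,700.00 = 1.4679.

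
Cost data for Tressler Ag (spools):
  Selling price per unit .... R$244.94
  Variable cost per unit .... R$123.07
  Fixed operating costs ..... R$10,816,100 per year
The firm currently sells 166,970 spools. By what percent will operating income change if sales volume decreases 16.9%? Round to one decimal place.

-36.1%

At 166,970 units, contribution = 166,970 × R$121.87 = R$20,348,633.90.
EBIT = R$20,348,633.90 − R$10,816,100 = R$9,532,533.90.
So DOL = total CM / EBIT = R$20,348,633.90 / R$9,532,533.90 = 2.1347.
Operating income changes by 2.1347 × -16.9% = -36.1%.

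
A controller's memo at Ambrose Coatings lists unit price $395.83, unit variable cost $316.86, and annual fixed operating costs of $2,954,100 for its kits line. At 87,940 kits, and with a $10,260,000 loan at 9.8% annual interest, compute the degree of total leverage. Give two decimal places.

2.33

Contribution at this volume is 87,940 × $78.97 = $6,944,621.80.
Operating income = contribution − fixed costs = $6,944,621.80 − $2,954,100 = $3,990,521.80. Interest = $1,005,480.00, so EBIT − I = $2,985,041.80.
DCL = contribution ÷ (EBIT − I) = $6,944,621.80 ÷ $2,985,041.80 = 2.3265.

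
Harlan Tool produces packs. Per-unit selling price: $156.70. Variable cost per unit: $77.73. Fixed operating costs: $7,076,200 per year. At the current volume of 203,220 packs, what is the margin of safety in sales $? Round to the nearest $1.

Unit CM = price − variable cost = $156.70 − $77.73 = $78.97. Break-even units = $7,076,200 ÷ $78.97 = 89,606.18; break-even revenue = 89,606.18 × $156.70 = $14,041,288.34.
Current sales = 203,220 × $156.70 = $31,844,574.00.
Margin of safety = $31,844,574.00 − $14,041,288.34 = $17,803,286.

$17,803,286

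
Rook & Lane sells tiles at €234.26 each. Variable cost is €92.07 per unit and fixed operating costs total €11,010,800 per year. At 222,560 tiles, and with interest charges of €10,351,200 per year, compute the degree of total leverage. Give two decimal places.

Total contribution margin = 222,560 × €142.19 = €31,645,806.40.
Operating income = contribution − fixed costs = €31,645,806.40 − €11,010,800 = €20,635,006.40. Interest = €10,351,200.00.
DOL = €31,645,806.40 ÷ €20,635,006.40 = 1.5336; DFL = €20,635,006.40 ÷ €10,283,806.40 = 2.0066.
Combined leverage = 1.5336 × 2.0066 = 3.0773.

3.08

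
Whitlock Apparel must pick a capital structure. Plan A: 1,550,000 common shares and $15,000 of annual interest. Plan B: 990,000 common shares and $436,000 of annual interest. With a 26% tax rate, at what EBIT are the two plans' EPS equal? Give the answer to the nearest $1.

$1,180,268

Set EPS_A = EPS_B: (EBIT − $15,000)(1 − 0.26) ÷ 1,550,000 = (EBIT − $436,000)(1 − 0.26) ÷ 990,000.
Cancelling (1 − t) and cross-multiplying: 990,000·(EBIT − 15,000) = 1,550,000·(EBIT − 436,000).
Solving, EBIT = (436,000·1,550,000 − 15,000·990,000) / (1,550,000 − 990,000) = 660,950,000,000 / 560,000 = 1,180,267.86.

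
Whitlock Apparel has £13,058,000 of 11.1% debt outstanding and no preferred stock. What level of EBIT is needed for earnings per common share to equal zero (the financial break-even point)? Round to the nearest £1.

Annual interest = 11.1% × £13,058,000 = £1,449,438.00.
Without preferred stock the financial break-even is simply EBIT = interest = £1,449,438.00.

£1,449,438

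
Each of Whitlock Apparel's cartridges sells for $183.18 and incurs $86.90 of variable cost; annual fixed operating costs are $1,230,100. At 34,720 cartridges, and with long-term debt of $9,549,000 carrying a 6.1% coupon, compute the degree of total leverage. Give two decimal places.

Contribution at this volume is 34,720 × $96.28 = $3,342,841.60.
Subtracting fixed costs: EBIT = $3,342,841.60 − $1,230,100 = $2,112,741.60. Interest = $582,489.00.
DOL = $3,342,841.60 ÷ $2,112,741.60 = 1.5822; DFL = $2,112,741.60 ÷ $1,530,252.60 = 1.3806.
Combined leverage = 1.5822 × 1.3806 = 2.1844.

2.18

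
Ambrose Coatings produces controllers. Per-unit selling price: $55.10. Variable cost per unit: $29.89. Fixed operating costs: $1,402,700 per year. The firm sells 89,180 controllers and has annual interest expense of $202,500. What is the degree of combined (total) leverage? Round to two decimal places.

Total contribution margin = 89,180 × $25.21 = $2,248,227.80.
Subtracting fixed costs: EBIT = $2,248,227.80 − $1,402,700 = $845,527.80. Interest = $202,500.00.
DOL = $2,248,227.80 ÷ $845,527.80 = 2.6590; DFL = $845,527.80 ÷ $643,027.80 = 1.3149.
DCL = DOL × DFL = 2.6590 × 1.3149 = 3.4963.

3.50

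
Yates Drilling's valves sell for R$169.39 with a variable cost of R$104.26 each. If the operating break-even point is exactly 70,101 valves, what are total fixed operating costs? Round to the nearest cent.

Each unit contributes R$169.39 − R$104.26 = R$65.13.
Since BE = FC / CM, FC = 70,101 × R$65.13 = R$4,565,678.13.

R$4,565,678.13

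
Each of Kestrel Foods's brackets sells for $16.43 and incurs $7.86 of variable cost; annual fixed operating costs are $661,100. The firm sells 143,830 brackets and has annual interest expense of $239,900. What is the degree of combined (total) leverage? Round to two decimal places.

3.72

At 143,830 units, contribution = 143,830 × $8.57 = $1,232,623.10.
Operating income = contribution − fixed costs = $1,232,623.10 − $661,100 = $571,523.10. Interest = $239,900.00, so EBIT − I = $331,623.10.
Degree of total leverage = total CM / (EBIT − interest) = $1,232,623.10 / $331,623.10 = 3.7169.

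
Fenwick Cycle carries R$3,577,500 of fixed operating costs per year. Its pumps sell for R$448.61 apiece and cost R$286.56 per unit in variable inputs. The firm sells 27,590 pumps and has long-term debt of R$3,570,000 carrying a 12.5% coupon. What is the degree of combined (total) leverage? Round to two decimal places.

10.00

At 27,590 units, contribution = 27,590 × R$162.05 = R$4,470,959.50.
EBIT = R$4,470,959.50 − R$3,577,500 = R$893,459.50. Interest = R$446,250.00, so EBIT − I = R$447,209.50.
DCL = contribution ÷ (EBIT − I) = R$4,470,959.50 ÷ R$447,209.50 = 9.9975.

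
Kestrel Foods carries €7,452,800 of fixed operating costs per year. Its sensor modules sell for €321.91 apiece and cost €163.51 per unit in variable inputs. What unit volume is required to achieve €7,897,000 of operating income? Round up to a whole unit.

96,906 sensor modules

Each unit contributes €321.91 − €163.51 = €158.40.
Need Q such that Q × €158.40 − €7,452,800 = €7,897,000, i.e. Q = €15,349,800 / €158.40 = 96,905.30 → 96,906.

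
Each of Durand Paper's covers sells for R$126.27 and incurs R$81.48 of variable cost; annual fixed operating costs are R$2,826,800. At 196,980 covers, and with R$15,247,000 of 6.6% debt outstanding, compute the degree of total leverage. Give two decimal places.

Total contribution margin = 196,980 × R$44.79 = R$8,822,734.20.
Subtracting fixed costs: EBIT = R$8,822,734.20 − R$2,826,800 = R$5,995,934.20. Interest = R$1,006,302.00, so EBIT − I = R$4,989,632.20.
Degree of total leverage = total CM / (EBIT − interest) = R$8,822,734.20 / R$4,989,632.20 = 1.7682.

1.77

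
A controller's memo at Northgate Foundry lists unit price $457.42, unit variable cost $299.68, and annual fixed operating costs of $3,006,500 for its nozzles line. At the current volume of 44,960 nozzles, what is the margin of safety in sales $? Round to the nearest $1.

Unit CM = price − variable cost = $457.42 − $299.68 = $157.74. Break-even units = $3,006,500 ÷ $157.74 = 19,059.85; break-even revenue = 19,059.85 × $457.42 = $8,718,354.44.
Actual sales revenue = 44,960 × $457.42 = $20,565,603.20.
Margin of safety = $20,565,603.20 − $8,718,354.44 = $11,847,249.

$11,847,249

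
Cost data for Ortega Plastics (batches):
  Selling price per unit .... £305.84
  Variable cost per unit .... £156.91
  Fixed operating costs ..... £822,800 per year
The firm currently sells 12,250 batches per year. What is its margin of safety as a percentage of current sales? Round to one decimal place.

54.9%

Each unit contributes £305.84 − £156.91 = £148.93. Break-even units = £822,800 ÷ £148.93 = 5,524.74; break-even revenue = 5,524.74 × £305.84 = £1,689,687.45.
Actual sales revenue = 12,250 × £305.84 = £3,746,540.00.
Margin of safety = (£3,746,540.00 − £1,689,687.45) ÷ £3,746,540.00 = 54.9%.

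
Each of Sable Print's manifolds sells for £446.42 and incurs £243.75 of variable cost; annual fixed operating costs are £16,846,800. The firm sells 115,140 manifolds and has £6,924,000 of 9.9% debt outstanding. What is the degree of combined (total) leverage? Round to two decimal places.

4.02

Contribution at this volume is 115,140 × £202.67 = £23,335,423.80.
Subtracting fixed costs: EBIT = £23,335,423.80 − £16,846,800 = £6,488,623.80. Interest = £685,476.00, so EBIT − I = £5,803,147.80.
Degree of total leverage = total CM / (EBIT − interest) = £23,335,423.80 / £5,803,147.80 = 4.0212.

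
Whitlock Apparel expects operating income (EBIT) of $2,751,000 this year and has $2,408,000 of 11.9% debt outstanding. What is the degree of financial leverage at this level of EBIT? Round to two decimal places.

1.12

Interest = $286,552.00.
Degree of financial leverage = EBIT / (EBIT − interest) = $2,751,000 / $2,464,448.00 = 1.1163.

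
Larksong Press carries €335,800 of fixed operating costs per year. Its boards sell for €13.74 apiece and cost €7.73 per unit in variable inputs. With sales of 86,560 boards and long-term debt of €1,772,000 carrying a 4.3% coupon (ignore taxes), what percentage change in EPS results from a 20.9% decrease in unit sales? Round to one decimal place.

-100.5%

Contribution at this volume is 86,560 × €6.01 = €520,225.60.
Subtracting fixed costs: EBIT = €520,225.60 − €335,800 = €184,425.60.
Interest = €76,196.00, so EBIT − I = €108,229.60.
DCL = total CM / (EBIT − I) = €520,225.60 / €108,229.60 = 4.8067.
%ΔEPS = DCL × %ΔSales = 4.8067 × -20.9% = -100.5%.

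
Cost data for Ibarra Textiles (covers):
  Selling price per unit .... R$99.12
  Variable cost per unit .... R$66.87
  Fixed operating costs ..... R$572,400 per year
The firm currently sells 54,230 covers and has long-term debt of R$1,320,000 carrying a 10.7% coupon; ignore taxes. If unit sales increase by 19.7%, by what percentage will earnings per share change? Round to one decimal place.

+33.3%

Total contribution margin = 54,230 × R$32.25 = R$1,748,917.50.
Subtracting fixed costs: EBIT = R$1,748,917.50 − R$572,400 = R$1,176,517.50.
After interest of R$141,240.00, pre-tax earnings = R$1,035,277.50.
Degree of combined leverage = contribution ÷ (EBIT − I) = R$1,748,917.50 ÷ R$1,035,277.50 = 1.6893.
%ΔEPS = DCL × %ΔSales = 1.6893 × +19.7% = +33.3%.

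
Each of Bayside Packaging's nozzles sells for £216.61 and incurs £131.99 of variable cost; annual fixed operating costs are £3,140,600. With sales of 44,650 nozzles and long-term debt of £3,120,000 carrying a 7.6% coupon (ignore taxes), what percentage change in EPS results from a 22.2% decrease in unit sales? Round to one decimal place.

At 44,650 units, contribution = 44,650 × £84.62 = £3,778,283.00.
Subtracting fixed costs: EBIT = £3,778,283.00 − £3,140,600 = £637,683.00.
Interest = £237,120.00, so EBIT − I = £400,563.00.
DCL = total CM / (EBIT − I) = £3,778,283.00 / £400,563.00 = 9.4324.
%ΔEPS = DCL × %ΔSales = 9.4324 × -22.2% = -209.4%.

-209.4%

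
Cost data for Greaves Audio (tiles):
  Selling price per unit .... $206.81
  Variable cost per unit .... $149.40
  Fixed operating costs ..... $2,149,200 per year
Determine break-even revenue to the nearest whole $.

CM per unit = $206.81 − $149.40 = $57.41; CM ratio = $57.41 / $206.81 = 0.2776.
Break-even revenue = fixed costs × price ÷ CM = $2,149,200 × $206.81 ÷ $57.41 = $7,742,136.

$7,742,136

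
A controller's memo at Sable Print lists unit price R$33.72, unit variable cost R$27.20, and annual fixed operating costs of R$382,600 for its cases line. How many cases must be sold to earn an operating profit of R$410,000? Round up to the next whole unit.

121,565 cases

Contribution margin per unit = R$33.72 − R$27.20 = R$6.52.
Required volume = (fixed costs + target profit) ÷ CM = (R$382,600 + R$410,000) ÷ R$6.52 = 121,564.42, so 121,565 cases.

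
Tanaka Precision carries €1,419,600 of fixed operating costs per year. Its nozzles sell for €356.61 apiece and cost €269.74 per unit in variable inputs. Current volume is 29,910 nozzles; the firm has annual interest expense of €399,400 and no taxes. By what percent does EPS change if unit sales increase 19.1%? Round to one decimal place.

Total contribution margin = 29,910 × €86.87 = €2,598,281.70.
Operating income = contribution − fixed costs = €2,598,281.70 − €1,419,600 = €1,178,681.70.
After interest of €399,400.00, pre-tax earnings = €779,281.70.
Degree of combined leverage = contribution ÷ (EBIT − I) = €2,598,281.70 ÷ €779,281.70 = 3.3342.
EPS therefore changes by 3.3342 × (+19.1%) = +63.7%.

+63.7%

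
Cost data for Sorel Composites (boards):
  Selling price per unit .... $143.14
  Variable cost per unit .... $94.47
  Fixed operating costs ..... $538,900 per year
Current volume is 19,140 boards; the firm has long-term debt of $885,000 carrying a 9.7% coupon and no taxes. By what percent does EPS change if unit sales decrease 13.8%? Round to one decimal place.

-41.9%

Contribution at this volume is 19,140 × $48.67 = $931,543.80.
EBIT = $931,543.80 − $538,900 = $392,643.80.
Interest = $85,845.00, so EBIT − I = $306,798.80.
DCL = total CM / (EBIT − I) = $931,543.80 / $306,798.80 = 3.0363.
EPS therefore changes by 3.0363 × (-13.8%) = -41.9%.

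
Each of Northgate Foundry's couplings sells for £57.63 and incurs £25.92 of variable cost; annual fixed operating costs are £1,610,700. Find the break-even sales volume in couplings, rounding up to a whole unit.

50,795 couplings

Contribution margin per unit = £57.63 − £25.92 = £31.71.
Break-even volume = fixed costs ÷ CM per unit = £1,610,700 ÷ £31.71 = 50,794.70, so 50,795 couplings.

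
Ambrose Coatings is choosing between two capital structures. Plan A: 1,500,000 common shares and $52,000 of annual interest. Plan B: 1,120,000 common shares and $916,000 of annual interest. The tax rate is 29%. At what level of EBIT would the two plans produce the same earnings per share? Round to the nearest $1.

Set EPS_A = EPS_B: (EBIT − $52,000)(1 − 0.29) ÷ 1,500,000 = (EBIT − $916,000)(1 − 0.29) ÷ 1,120,000.
The (1 − t) factor cancels: (EBIT − 52,000) × 1,120,000 = (EBIT − 916,000) × 1,500,000.
Solving, EBIT = (916,000·1,500,000 − 52,000·1,120,000) / (1,500,000 − 1,120,000) = 1,315,760,000,000 / 380,000 = 3,462,526.32.

$3,462,526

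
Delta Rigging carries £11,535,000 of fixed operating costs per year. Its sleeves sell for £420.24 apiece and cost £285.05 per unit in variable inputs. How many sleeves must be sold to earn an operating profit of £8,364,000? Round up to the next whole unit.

147,193 sleeves

Contribution margin per unit = £420.24 − £285.05 = £135.19.
Need Q such that Q × £135.19 − £11,535,000 = £8,364,000, i.e. Q = £19,899,000 / £135.19 = 147,192.84 → 147,193.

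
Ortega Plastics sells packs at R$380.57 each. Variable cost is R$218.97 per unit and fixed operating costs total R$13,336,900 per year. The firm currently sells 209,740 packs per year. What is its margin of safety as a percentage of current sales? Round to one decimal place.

Each unit contributes R$380.57 − R$218.97 = R$161.60. Break-even units = R$13,336,900 ÷ R$161.60 = 82,530.32; break-even revenue = 82,530.32 × R$380.57 = R$31,408,564.56.
Current sales = 209,740 × R$380.57 = R$79,820,751.80.
Margin of safety = (R$79,820,751.80 − R$31,408,564.56) ÷ R$79,820,751.80 = 60.7%.

60.7%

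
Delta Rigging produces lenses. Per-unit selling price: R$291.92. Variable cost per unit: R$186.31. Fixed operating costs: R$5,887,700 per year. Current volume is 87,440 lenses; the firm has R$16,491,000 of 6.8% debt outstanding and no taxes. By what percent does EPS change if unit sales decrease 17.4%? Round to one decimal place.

Contribution at this volume is 87,440 × R$105.61 = R$9,234,538.40.
EBIT = R$9,234,538.40 − R$5,887,700 = R$3,346,838.40.
After interest of R$1,121,388.00, pre-tax earnings = R$2,225,450.40.
Degree of combined leverage = contribution ÷ (EBIT − I) = R$9,234,538.40 ÷ R$2,225,450.40 = 4.1495.
EPS therefore changes by 4.1495 × (-17.4%) = -72.2%.

-72.2%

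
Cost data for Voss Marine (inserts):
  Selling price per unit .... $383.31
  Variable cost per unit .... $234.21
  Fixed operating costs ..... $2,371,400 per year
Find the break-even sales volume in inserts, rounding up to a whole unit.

Contribution margin per unit = $383.31 − $234.21 = $149.10.
Units to break even: $2,371,400 ÷ $149.10 = 15,904.76, rounded up to 15,905.

15,905 inserts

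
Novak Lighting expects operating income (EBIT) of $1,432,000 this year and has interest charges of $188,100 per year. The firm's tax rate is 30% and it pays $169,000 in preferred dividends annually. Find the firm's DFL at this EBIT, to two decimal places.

Interest = $188,100.00.
Preferred dividends grossed up pre-tax: $169,000 / (1 − 0.30) = $241,428.57.
DFL = EBIT ÷ [EBIT − I − D_p/(1−t)] = $1,432,000 ÷ [$1,432,000 − $188,100.00 − $241,428.57] = $1,432,000 ÷ $1,002,471.43 = 1.4285.

1.43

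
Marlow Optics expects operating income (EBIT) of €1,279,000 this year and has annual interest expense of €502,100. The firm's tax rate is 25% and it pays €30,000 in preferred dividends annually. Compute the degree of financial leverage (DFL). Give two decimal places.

Annual interest charges come to €502,100.00.
Preferred dividends grossed up pre-tax: €30,000 / (1 − 0.25) = €40,000.00.
DFL = EBIT ÷ [EBIT − I − D_p/(1−t)] = €1,279,000 ÷ [€1,279,000 − €502,100.00 − €40,000.00] = €1,279,000 ÷ €736,900.00 = 1.7356.

1.74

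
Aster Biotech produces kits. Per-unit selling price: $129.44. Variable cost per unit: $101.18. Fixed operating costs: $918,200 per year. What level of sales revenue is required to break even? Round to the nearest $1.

Contribution margin per unit = $129.44 − $101.18 = $28.26, a CM ratio of $28.26 ÷ $129.44 = 0.2183.
Break-even revenue = fixed costs × price ÷ CM = $918,200 × $129.44 ÷ $28.26 = $4,205,655.

$4,205,655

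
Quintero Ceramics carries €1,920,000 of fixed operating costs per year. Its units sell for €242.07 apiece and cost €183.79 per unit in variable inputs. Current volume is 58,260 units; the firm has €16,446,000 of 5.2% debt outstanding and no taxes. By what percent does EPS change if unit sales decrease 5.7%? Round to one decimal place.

-31.2%

At 58,260 units, contribution = 58,260 × €58.28 = €3,395,392.80.
Subtracting fixed costs: EBIT = €3,395,392.80 − €1,920,000 = €1,475,392.80.
Interest = €855,192.00, so EBIT − I = €620,200.80.
DCL = total CM / (EBIT − I) = €3,395,392.80 / €620,200.80 = 5.4747.
EPS therefore changes by 5.4747 × (-5.7%) = -31.2%.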